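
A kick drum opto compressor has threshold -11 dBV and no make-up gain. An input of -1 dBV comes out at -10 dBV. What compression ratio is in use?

10:1

Input overshoot = -1 − (-11) = 10 dB; output overshoot = -10 − (-11) = 1 dB.
Ratio = 10 / 1 = 10.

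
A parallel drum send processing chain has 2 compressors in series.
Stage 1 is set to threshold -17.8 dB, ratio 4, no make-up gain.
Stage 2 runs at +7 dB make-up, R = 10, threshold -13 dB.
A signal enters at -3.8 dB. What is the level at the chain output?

Stage 1: overshoot 14 dB → 14/4 = 3.5 dB → -14.3 dB.
Stage 2: -14.3 dB is at or below the -13 dB threshold — no compression; make-up brings it to -7.3 dB.

-7.3 dB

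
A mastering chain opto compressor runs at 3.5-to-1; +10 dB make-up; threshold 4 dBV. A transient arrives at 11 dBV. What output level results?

11 dBV sits 7 dB over threshold.
At 3.5:1 the overshoot is divided by 3.5, leaving 2 dB above threshold.
That puts the output at 6 dBV; make-up adds 10 dB, giving 16 dBV.

16 dBV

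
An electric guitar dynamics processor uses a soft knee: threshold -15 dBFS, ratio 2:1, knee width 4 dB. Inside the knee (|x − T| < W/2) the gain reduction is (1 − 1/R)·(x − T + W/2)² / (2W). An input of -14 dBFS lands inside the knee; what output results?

-14.5625 dBFS

x − T + W/2 = -14 − (-15) + 2 = 3.
GR = (1 − 1/2) × 3² / 8 = 0.5 × 9 / 8 = 0.5625 dB.
Output = -14 − 0.5625 = -14.5625 dBFS.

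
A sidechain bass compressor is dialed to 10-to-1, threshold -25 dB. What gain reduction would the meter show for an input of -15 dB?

9 dB

Overshoot = -15 − (-25) = 10 dB.
A 10:1 ratio leaves 1 dB of that excess.
GR = overshoot in − overshoot out = 10 − 1 = 9 dB.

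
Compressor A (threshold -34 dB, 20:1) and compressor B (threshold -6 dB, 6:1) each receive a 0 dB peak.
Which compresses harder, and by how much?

A: 34 dB over, compressed to 1.7 dB over, so 32.3 dB of GR.
B: 6 dB over, compressed to 1 dB over, so 5 dB of GR.
Difference: 27.3 dB in favour of A.

A, by 27.3 dB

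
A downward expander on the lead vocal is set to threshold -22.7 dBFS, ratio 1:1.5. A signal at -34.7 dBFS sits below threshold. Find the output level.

-40.7 dBFS

Undershoot = (-22.7) − (-34.7) = 12 dB.
At 1:1.5, that expands to 18 dB under threshold.
Output = -22.7 − 18 = -40.7 dBFS.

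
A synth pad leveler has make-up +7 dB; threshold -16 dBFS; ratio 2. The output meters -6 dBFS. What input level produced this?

Stripping the +7 dB make-up gives -13 dBFS at the gain stage.
That's 3 dB above the -16 dBFS threshold.
Input overshoot = R × output overshoot = 6 dB → input = -16 + 6 = -10 dBFS.

-10 dBFS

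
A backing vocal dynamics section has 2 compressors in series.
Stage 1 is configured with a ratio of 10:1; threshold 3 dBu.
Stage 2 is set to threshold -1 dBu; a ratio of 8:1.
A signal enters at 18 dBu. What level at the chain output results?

Stage 1: 15 dB above 3 dBu, reduced 10:1 to 1.5 dB above → 4.5 dBu.
Stage 2: 4.5 dBu is 5.5 dB over -1 dBu; at 8:1 that becomes 0.6875 dB over, giving -0.3125 dBu.

-0.3125 dBu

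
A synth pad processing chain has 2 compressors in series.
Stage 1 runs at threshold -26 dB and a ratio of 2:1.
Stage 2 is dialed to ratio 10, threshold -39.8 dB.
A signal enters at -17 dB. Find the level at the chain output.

-37.97 dB

Stage 1: overshoot 9 dB → 9/2 = 4.5 dB → -21.5 dB.
Stage 2: -21.5 dB is 18.3 dB over -39.8 dB; at 10:1 that becomes 1.83 dB over, giving -37.97 dB.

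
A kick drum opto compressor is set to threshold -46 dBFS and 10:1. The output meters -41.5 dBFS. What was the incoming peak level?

The compressed level sits -41.5 − (-46) = 4.5 dB over threshold.
Input overshoot = R × output overshoot = 45 dB → input = -46 + 45 = -1 dBFS.

-1 dBFS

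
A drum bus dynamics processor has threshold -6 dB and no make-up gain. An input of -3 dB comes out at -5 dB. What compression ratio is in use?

3:1

Input overshoot = -3 − (-6) = 3 dB; output overshoot = -5 − (-6) = 1 dB.
Ratio = 3 / 1 = 3.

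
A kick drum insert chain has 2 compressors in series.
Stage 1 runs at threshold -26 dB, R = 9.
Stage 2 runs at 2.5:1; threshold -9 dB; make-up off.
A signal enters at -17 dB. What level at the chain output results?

Stage 1: 9 dB above -26 dB, reduced 9:1 to 1 dB above → -25 dB.
Stage 2: -25 dB ≤ -9 dB, so stage 2 doesn't engage; output -25 dB.

-25 dB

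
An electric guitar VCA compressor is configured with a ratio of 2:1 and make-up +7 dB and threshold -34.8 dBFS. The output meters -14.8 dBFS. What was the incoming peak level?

-8.8 dBFS

Remove make-up: -14.8 − 7 = -21.8 dBFS.
Post-compression overshoot = -21.8 − (-34.8) = 13 dB.
Input overshoot = R × output overshoot = 26 dB → input = -34.8 + 26 = -8.8 dBFS.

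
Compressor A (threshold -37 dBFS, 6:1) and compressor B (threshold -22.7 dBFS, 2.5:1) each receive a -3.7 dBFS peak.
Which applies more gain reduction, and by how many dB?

A: overshoot 33.3 dB → output overshoot 5.55 dB → GR 27.75 dB.
B: overshoot 19 dB → output overshoot 7.6 dB → GR 11.4 dB.
Difference: 16.35 dB in favour of A.

A, by 16.35 dB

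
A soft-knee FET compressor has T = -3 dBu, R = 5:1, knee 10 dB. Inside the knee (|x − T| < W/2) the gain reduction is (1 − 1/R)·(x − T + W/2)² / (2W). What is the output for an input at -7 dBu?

-7.04 dBu

x − T + W/2 = -7 − (-3) + 5 = 1.
GR = (1 − 1/5) × 1² / 20 = 0.8 × 1 / 20 = 0.04 dB.
Output = -7 − 0.04 = -7.04 dBu.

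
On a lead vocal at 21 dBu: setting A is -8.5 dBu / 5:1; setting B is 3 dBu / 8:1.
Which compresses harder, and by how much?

A: GR = 29.5 − 29.5/5 = 23.6 dB.
B: GR = 18 − 18/8 = 15.75 dB.
A reduces 7.85 dB more.

A, by 7.85 dB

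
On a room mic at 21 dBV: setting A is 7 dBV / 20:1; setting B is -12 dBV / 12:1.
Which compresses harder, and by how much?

A: GR = 14 − 14/20 = 13.3 dB.
B: GR = 33 − 33/12 = 30.25 dB.
Difference: 16.95 dB in favour of B.

B, by 16.95 dB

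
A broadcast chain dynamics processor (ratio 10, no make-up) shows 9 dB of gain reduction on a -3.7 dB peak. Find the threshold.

Input is 10 dB above T (since output overshoot × R = input overshoot: (-12.7 − T)·10 = -3.7 − T gives T = -13.7 dB).
Check: -13.7 + (-3.7 − (-13.7))/10 = -13.7 + 1 = -12.7 dB. ✓

-13.7 dB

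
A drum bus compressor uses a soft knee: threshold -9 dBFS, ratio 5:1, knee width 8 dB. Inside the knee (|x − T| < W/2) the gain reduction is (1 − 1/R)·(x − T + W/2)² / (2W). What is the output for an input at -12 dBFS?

-12.05 dBFS

x − T + W/2 = -12 − (-9) + 4 = 1.
GR = (1 − 1/5) × 1² / 16 = 0.8 × 1 / 16 = 0.05 dB.
Output = -12 − 0.05 = -12.05 dBFS.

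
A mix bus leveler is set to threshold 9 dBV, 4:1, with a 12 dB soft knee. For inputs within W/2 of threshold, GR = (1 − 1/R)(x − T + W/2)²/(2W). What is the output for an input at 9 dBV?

x − T + W/2 = 9 − 9 + 6 = 6.
GR = (1 − 1/4) × 6² / 24 = 0.75 × 36 / 24 = 1.125 dB.
Output = 9 − 1.125 = 7.875 dBV.

7.875 dBV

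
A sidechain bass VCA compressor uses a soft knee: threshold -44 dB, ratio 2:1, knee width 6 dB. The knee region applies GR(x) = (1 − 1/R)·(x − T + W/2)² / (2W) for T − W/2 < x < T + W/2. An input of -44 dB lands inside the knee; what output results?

x − T + W/2 = -44 − (-44) + 3 = 3.
GR = (1 − 1/2) × 3² / 12 = 0.5 × 9 / 12 = 0.375 dB.
Output = -44 − 0.375 = -44.375 dB.

-44.375 dB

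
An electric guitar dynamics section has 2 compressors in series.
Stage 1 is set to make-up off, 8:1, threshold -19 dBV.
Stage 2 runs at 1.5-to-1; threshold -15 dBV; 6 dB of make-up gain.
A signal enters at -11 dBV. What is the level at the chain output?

-12 dBV

Stage 1: 8 dB above -19 dBV, reduced 8:1 to 1 dB above → -18 dBV.
Stage 2: -18 dBV is at or below the -15 dBV threshold — no compression; make-up brings it to -12 dBV.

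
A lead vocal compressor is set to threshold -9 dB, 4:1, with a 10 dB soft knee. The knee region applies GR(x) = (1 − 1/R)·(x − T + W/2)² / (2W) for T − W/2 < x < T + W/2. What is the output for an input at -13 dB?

x − T + W/2 = -13 − (-9) + 5 = 1.
GR = (1 − 1/4) × 1² / 20 = 0.75 × 1 / 20 = 0.0375 dB.
Output = -13 − 0.0375 = -13.0375 dB.

-13.0375 dB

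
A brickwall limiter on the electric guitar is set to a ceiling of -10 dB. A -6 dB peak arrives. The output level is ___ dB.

-10 dB

The limiter clamps the peak to its -10 dB ceiling.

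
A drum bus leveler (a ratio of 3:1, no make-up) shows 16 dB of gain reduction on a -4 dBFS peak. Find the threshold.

-28 dBFS

Gain reduction = -4 − (-20) = 16 dB; output overshoot = GR / (R − 1) = 16 / 2 = 8 dB.
Threshold = output − output overshoot = -20 − 8 = -28 dBFS.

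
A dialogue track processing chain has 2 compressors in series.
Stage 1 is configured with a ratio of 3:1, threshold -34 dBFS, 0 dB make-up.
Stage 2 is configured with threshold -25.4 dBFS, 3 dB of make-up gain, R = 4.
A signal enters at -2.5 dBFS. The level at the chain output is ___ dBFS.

-21.925 dBFS

Stage 1: -2.5 dBFS is 31.5 dB over -34 dBFS; at 3:1 that becomes 10.5 dB over, giving -23.5 dBFS.
Stage 2: -23.5 dBFS is 1.9 dB over -25.4 dBFS; at 4:1 that becomes 0.475 dB over, giving -24.925 dBFS; +3 dB make-up → -21.925 dBFS.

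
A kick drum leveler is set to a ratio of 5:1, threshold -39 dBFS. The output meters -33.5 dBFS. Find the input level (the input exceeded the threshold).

That's 5.5 dB above the -39 dBFS threshold.
Input overshoot = R × output overshoot = 27.5 dB → input = -39 + 27.5 = -11.5 dBFS.

-11.5 dBFS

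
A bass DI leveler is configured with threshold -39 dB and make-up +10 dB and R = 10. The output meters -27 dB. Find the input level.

-19 dB

Before make-up, the level was -27 − 10 = -37 dB.
The compressed level sits -37 − (-39) = 2 dB over threshold.
Input overshoot = R × output overshoot = 20 dB → input = -39 + 20 = -19 dB.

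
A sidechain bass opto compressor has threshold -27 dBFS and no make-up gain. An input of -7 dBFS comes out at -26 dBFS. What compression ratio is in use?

Input overshoot = -7 − (-27) = 20 dB; output overshoot = -26 − (-27) = 1 dB.
Ratio = 20 / 1 = 20.

20:1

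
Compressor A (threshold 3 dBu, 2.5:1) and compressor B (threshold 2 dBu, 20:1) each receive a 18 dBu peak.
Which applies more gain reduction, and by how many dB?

A: 15 dB over, compressed to 6 dB over, so 9 dB of GR.
B: 16 dB over, compressed to 0.8 dB over, so 15.2 dB of GR.
B reduces 6.2 dB more.

B, by 6.2 dB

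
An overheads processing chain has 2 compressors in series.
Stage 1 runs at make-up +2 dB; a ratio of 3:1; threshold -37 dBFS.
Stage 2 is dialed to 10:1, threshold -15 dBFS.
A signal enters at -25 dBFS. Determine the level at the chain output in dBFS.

-31 dBFS

Stage 1: 12 dB above -37 dBFS, reduced 3:1 to 4 dB above → -33 dBFS; +2 dB make-up → -31 dBFS.
Stage 2: -31 dBFS is at or below the -15 dBFS threshold — no compression; output -31 dBFS.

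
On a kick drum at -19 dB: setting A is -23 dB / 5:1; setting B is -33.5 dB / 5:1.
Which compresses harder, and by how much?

B, by 8.4 dB

A: overshoot 4 dB → output overshoot 0.8 dB → GR 3.2 dB.
B: overshoot 14.5 dB → output overshoot 2.9 dB → GR 11.6 dB.
Difference: 8.4 dB in favour of B.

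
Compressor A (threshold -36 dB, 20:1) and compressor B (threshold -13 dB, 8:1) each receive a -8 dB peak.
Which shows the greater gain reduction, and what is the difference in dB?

A, by 22.225 dB

A: overshoot 28 dB → output overshoot 1.4 dB → GR 26.6 dB.
B: overshoot 5 dB → output overshoot 0.625 dB → GR 4.375 dB.
A applies 22.225 dB more gain reduction.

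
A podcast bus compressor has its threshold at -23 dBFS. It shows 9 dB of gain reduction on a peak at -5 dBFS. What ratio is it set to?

2:1

Input overshoot = -5 − (-23) = 18 dB.
Output overshoot = 18 − 9 = 9 dB.
Ratio = input overshoot / output overshoot = 18 / 9 = 2.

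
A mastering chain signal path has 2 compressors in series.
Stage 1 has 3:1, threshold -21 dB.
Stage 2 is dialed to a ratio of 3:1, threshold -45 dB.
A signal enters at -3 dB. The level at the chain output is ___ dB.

Stage 1: overshoot 18 dB → 18/3 = 6 dB → -15 dB.
Stage 2: 30 dB above -45 dB, reduced 3:1 to 10 dB above → -35 dB.

-35 dB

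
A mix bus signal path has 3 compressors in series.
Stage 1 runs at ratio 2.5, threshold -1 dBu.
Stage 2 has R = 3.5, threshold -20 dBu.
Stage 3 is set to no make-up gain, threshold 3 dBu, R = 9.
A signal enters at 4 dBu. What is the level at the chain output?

Stage 1: overshoot 5 dB → 5/2.5 = 2 dB → 1 dBu.
Stage 2: overshoot 21 dB → 21/3.5 = 6 dB → -14 dBu.
Stage 3: below threshold (-14 ≤ 3); passes unchanged; output -14 dBu.

-14 dBu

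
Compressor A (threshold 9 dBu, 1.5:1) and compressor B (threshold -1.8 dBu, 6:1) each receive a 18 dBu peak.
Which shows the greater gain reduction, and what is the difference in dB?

B, by 13.5 dB

A: GR = 9 − 9/1.5 = 3 dB.
B: GR = 19.8 − 19.8/6 = 16.5 dB.
B applies 13.5 dB more gain reduction.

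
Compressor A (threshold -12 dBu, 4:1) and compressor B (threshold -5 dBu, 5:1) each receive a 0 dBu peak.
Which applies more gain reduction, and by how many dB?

A: overshoot 12 dB → output overshoot 3 dB → GR 9 dB.
B: overshoot 5 dB → output overshoot 1 dB → GR 4 dB.
A reduces 5 dB more.

A, by 5 dB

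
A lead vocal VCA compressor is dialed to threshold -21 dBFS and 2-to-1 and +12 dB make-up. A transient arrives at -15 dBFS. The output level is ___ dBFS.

-6 dBFS

Overshoot: -15 − (-21) = 6 dB.
The 6 dB excess becomes 3 dB after 2:1 reduction.
Output = -21 + 3 = -18 dBFS; make-up adds 12 dB, giving -6 dBFS.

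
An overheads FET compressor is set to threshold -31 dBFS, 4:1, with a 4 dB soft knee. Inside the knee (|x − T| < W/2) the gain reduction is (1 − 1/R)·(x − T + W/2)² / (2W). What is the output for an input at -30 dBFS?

-30.84375 dBFS

x − T + W/2 = -30 − (-31) + 2 = 3.
GR = (1 − 1/4) × 3² / 8 = 0.75 × 9 / 8 = 0.84375 dB.
Output = -30 − 0.84375 = -30.84375 dBFS.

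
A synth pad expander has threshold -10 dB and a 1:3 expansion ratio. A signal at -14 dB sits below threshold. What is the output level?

-22 dB

Undershoot = (-10) − (-14) = 4 dB.
At 1:3, that expands to 12 dB under threshold.
Output = -10 − 12 = -22 dB.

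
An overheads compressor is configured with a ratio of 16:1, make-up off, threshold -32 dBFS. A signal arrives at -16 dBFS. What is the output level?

-31 dBFS

The input is 16 dB above the -32 dBFS threshold.
16:1 compression reduces that to 16/16 = 1 dB over.
So the level is -32 + 1 = -31 dBFS.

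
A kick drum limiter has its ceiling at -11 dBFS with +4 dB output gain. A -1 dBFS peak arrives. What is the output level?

-7 dBFS

At ∞:1, everything above -11 dBFS is held at the ceiling.
Output gain then adds 4 dB: -11 + 4 = -7 dBFS.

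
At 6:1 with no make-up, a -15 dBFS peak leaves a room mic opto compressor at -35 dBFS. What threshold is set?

Gain reduction = -15 − (-35) = 20 dB; output overshoot = GR / (R − 1) = 20 / 5 = 4 dB.
Threshold = output − output overshoot = -35 − 4 = -39 dBFS.

-39 dBFS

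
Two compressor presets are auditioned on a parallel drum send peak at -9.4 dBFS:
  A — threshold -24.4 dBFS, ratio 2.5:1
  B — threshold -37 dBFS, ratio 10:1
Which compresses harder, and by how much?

B, by 15.84 dB

A: 15 dB over, compressed to 6 dB over, so 9 dB of GR.
B: 27.6 dB over, compressed to 2.76 dB over, so 24.84 dB of GR.
Difference: 15.84 dB in favour of B.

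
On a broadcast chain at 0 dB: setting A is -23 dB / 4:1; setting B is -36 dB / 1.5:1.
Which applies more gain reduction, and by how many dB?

A: 23 dB over, compressed to 5.75 dB over, so 17.25 dB of GR.
B: 36 dB over, compressed to 24 dB over, so 12 dB of GR.
Difference: 5.25 dB in favour of A.

A, by 5.25 dB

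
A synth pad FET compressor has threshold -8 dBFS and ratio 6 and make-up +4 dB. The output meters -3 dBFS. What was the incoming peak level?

-2 dBFS

Remove make-up: -3 − 4 = -7 dBFS.
Post-compression overshoot = -7 − (-8) = 1 dB.
Input overshoot = R × output overshoot = 6 dB → input = -8 + 6 = -2 dBFS.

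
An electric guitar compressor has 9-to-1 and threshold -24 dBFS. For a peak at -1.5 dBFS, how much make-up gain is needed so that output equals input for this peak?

Overshoot 22.5 dB → 22.5/9 = 2.5 dB after compression, so the compressed level is -24 + 2.5 = -21.5 dBFS.
Make-up = target − compressed = -1.5 − (-21.5) = 20 dB.

20 dB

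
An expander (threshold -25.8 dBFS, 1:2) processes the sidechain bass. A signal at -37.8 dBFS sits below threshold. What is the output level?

-49.8 dBFS

Undershoot = (-25.8) − (-37.8) = 12 dB.
At 1:2, that expands to 24 dB under threshold.
Output = -25.8 − 24 = -49.8 dBFS.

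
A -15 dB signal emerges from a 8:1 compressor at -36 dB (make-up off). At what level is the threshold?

-39 dB

Gain reduction = -15 − (-36) = 21 dB; output overshoot = GR / (R − 1) = 21 / 7 = 3 dB.
Threshold = output − output overshoot = -36 − 3 = -39 dB.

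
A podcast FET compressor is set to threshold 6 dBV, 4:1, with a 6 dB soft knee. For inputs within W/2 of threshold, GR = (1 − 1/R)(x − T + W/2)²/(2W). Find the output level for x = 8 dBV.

x − T + W/2 = 8 − 6 + 3 = 5.
GR = (1 − 1/4) × 5² / 12 = 0.75 × 25 / 12 = 1.5625 dB.
Output = 8 − 1.5625 = 6.4375 dBV.

6.4375 dBV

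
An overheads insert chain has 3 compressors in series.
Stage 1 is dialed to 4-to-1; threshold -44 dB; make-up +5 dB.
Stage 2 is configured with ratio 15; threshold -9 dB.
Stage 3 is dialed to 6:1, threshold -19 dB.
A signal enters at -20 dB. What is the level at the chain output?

-33 dB

Stage 1: 24 dB above -44 dB, reduced 4:1 to 6 dB above → -38 dB; +5 dB make-up → -33 dB.
Stage 2: -33 dB ≤ -9 dB, so stage 2 doesn't engage; output -33 dB.
Stage 3: -33 dB is at or below the -19 dB threshold — no compression; output -33 dB.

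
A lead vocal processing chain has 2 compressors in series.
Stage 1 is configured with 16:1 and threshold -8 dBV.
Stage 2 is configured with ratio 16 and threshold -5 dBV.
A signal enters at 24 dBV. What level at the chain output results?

Stage 1: 24 dBV is 32 dB over -8 dBV; at 16:1 that becomes 2 dB over, giving -6 dBV.
Stage 2: below threshold (-6 ≤ -5); passes unchanged; output -6 dBV.

-6 dBV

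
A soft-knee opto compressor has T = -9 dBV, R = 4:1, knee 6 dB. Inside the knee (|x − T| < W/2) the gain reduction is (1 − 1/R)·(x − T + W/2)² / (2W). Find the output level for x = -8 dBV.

x − T + W/2 = -8 − (-9) + 3 = 4.
GR = (1 − 1/4) × 4² / 12 = 0.75 × 16 / 12 = 1 dB.
Output = -8 − 1 = -9 dBV.

-9 dBV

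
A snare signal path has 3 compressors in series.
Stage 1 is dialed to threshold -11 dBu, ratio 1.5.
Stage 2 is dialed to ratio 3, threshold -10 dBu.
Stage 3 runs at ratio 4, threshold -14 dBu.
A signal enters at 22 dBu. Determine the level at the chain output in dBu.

-11.25 dBu

Stage 1: overshoot 33 dB → 33/1.5 = 22 dB → 11 dBu.
Stage 2: overshoot 21 dB → 21/3 = 7 dB → -3 dBu.
Stage 3: overshoot 11 dB → 11/4 = 2.75 dB → -11.25 dBu.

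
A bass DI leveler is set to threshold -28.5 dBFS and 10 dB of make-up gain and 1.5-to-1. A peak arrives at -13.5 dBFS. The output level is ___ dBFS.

-8.5 dBFS

The input is 15 dB above the -28.5 dBFS threshold.
The 15 dB excess becomes 10 dB after 1.5:1 reduction.
That puts the output at -18.5 dBFS; make-up adds 10 dB, giving -8.5 dBFS.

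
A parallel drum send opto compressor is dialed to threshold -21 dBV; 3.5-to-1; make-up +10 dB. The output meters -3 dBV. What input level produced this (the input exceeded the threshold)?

Before make-up, the level was -3 − 10 = -13 dBV.
The compressed level sits -13 − (-21) = 8 dB over threshold.
Before 3.5:1 compression the overshoot was 8 × 3.5 = 28 dB, so input = -21 + 28 = 7 dBV.

7 dBV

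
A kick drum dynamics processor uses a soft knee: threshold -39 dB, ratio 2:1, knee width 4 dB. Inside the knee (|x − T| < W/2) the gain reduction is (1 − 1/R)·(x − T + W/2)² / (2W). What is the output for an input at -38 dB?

-38.5625 dB

x − T + W/2 = -38 − (-39) + 2 = 3.
GR = (1 − 1/2) × 3² / 8 = 0.5 × 9 / 8 = 0.5625 dB.
Output = -38 − 0.5625 = -38.5625 dB.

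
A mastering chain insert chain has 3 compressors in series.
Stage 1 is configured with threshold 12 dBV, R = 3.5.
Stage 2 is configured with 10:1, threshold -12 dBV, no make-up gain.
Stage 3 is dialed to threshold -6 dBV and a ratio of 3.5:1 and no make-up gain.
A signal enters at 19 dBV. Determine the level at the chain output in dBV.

Stage 1: 7 dB above 12 dBV, reduced 3.5:1 to 2 dB above → 14 dBV.
Stage 2: 14 dBV is 26 dB over -12 dBV; at 10:1 that becomes 2.6 dB over, giving -9.4 dBV.
Stage 3: below threshold (-9.4 ≤ -6); passes unchanged; output -9.4 dBV.

-9.4 dBV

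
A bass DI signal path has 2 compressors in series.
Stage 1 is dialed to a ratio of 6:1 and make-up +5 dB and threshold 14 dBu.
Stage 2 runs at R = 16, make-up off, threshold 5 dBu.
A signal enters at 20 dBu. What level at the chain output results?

5.9375 dBu

Stage 1: 6 dB above 14 dBu, reduced 6:1 to 1 dB above → 15 dBu; +5 dB make-up → 20 dBu.
Stage 2: overshoot 15 dB → 15/16 = 0.9375 dB → 5.9375 dBu.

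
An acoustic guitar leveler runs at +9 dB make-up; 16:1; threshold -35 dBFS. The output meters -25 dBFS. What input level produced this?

-19 dBFS

Stripping the +9 dB make-up gives -34 dBFS at the gain stage.
Post-compression overshoot = -34 − (-35) = 1 dB.
Undo the ratio: input overshoot = 1 × 16 = 16 dB, giving input = -19 dBFS.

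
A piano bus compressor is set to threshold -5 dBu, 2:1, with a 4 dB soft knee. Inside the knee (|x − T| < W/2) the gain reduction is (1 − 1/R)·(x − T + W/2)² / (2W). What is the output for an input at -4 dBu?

x − T + W/2 = -4 − (-5) + 2 = 3.
GR = (1 − 1/2) × 3² / 8 = 0.5 × 9 / 8 = 0.5625 dB.
Output = -4 − 0.5625 = -4.5625 dBu.

-4.5625 dBu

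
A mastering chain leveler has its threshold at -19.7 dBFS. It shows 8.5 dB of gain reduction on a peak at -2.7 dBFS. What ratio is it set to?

2:1

Input overshoot = -2.7 − (-19.7) = 17 dB.
Output overshoot = 17 − 8.5 = 8.5 dB.
Ratio = input overshoot / output overshoot = 17 / 8.5 = 2.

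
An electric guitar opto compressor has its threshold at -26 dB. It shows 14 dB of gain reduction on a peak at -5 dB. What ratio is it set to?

3:1

Input overshoot = -5 − (-26) = 21 dB.
Output overshoot = 21 − 14 = 7 dB.
Ratio = input overshoot / output overshoot = 21 / 7 = 3.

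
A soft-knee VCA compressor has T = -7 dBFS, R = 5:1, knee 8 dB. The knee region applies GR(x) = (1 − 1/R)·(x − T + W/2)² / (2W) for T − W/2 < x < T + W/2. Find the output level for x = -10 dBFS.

x − T + W/2 = -10 − (-7) + 4 = 1.
GR = (1 − 1/5) × 1² / 16 = 0.8 × 1 / 16 = 0.05 dB.
Output = -10 − 0.05 = -10.05 dBFS.

-10.05 dBFS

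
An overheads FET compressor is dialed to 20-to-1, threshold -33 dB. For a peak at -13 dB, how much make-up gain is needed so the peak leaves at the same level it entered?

Overshoot 20 dB → 20/20 = 1 dB after compression, so the compressed level is -33 + 1 = -32 dB.
Make-up = target − compressed = -13 − (-32) = 19 dB.

19 dB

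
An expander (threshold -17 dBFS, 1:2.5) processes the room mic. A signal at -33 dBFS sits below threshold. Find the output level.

Undershoot = (-17) − (-33) = 16 dB.
At 1:2.5, that expands to 40 dB under threshold.
Output = -17 − 40 = -57 dBFS.

-57 dBFS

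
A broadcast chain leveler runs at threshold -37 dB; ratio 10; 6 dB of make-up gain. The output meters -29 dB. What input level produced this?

-17 dB

Remove make-up: -29 − 6 = -35 dB.
Post-compression overshoot = -35 − (-37) = 2 dB.
Before 10:1 compression the overshoot was 2 × 10 = 20 dB, so input = -37 + 20 = -17 dB.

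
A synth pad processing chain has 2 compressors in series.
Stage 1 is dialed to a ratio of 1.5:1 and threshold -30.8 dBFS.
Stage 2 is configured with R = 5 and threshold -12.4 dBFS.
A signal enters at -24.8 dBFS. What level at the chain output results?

Stage 1: overshoot 6 dB → 6/1.5 = 4 dB → -26.8 dBFS.
Stage 2: -26.8 dBFS ≤ -12.4 dBFS, so stage 2 doesn't engage; output -26.8 dBFS.

-26.8 dBFS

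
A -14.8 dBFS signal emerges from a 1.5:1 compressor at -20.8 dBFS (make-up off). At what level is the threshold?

-32.8 dBFS

Gain reduction = -14.8 − (-20.8) = 6 dB; output overshoot = GR / (R − 1) = 6 / 0.5 = 12 dB.
Threshold = output − output overshoot = -20.8 − 12 = -32.8 dBFS.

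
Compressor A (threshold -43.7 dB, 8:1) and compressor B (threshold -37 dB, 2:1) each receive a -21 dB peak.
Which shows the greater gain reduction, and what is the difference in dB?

A, by 11.8625 dB

A: 22.7 dB over, compressed to 2.8375 dB over, so 19.8625 dB of GR.
B: 16 dB over, compressed to 8 dB over, so 8 dB of GR.
A applies 11.8625 dB more gain reduction.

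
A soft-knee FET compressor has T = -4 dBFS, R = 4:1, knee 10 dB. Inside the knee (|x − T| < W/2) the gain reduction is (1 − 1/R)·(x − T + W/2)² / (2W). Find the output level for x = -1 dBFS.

x − T + W/2 = -1 − (-4) + 5 = 8.
GR = (1 − 1/4) × 8² / 20 = 0.75 × 64 / 20 = 2.4 dB.
Output = -1 − 2.4 = -3.4 dBFS.

-3.4 dBFS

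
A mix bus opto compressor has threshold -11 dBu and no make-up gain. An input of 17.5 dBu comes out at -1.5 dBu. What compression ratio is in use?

Input overshoot = 17.5 − (-11) = 28.5 dB; output overshoot = -1.5 − (-11) = 9.5 dB.
Ratio = 28.5 / 9.5 = 3.

3:1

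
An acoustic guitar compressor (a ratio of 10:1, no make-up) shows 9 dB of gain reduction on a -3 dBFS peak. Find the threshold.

-13 dBFS

Gain reduction = -3 − (-12) = 9 dB; output overshoot = GR / (R − 1) = 9 / 9 = 1 dB.
Threshold = output − output overshoot = -12 − 1 = -13 dBFS.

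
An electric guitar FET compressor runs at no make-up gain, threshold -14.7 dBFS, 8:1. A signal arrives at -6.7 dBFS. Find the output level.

-6.7 dBFS sits 8 dB over threshold.
The 8 dB excess becomes 1 dB after 8:1 reduction.
Output = -14.7 + 1 = -13.7 dBFS.

-13.7 dBFS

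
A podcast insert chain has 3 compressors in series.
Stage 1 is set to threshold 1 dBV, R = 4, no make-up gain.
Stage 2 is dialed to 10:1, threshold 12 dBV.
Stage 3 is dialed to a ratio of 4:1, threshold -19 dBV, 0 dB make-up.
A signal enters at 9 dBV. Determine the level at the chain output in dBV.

Stage 1: 8 dB above 1 dBV, reduced 4:1 to 2 dB above → 3 dBV.
Stage 2: 3 dBV ≤ 12 dBV, so stage 2 doesn't engage; output 3 dBV.
Stage 3: 3 dBV is 22 dB over -19 dBV; at 4:1 that becomes 5.5 dB over, giving -13.5 dBV.

-13.5 dBV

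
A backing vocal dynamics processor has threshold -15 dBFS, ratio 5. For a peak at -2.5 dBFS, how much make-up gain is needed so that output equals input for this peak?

Without make-up, output = threshold + overshoot/5 = -15 + 2.5 = -12.5 dBFS.
Gap to target: 10 dB.

10 dB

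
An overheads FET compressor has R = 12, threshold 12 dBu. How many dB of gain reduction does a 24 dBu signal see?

11 dB

The signal is 12 dB above threshold.
After 12:1 compression the overshoot becomes 12/12 = 1 dB.
Gain reduction = 12 − 1 = 11 dB.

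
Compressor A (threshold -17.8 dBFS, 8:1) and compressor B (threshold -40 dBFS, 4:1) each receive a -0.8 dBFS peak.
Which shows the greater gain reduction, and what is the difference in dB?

B, by 14.525 dB

A: 17 dB over, compressed to 2.125 dB over, so 14.875 dB of GR.
B: 39.2 dB over, compressed to 9.8 dB over, so 29.4 dB of GR.
Difference: 14.525 dB in favour of B.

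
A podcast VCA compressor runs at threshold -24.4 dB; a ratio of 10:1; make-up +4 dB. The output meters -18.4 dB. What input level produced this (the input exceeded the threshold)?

-4.4 dB

Remove make-up: -18.4 − 4 = -22.4 dB.
Post-compression overshoot = -22.4 − (-24.4) = 2 dB.
Input overshoot = R × output overshoot = 20 dB → input = -24.4 + 20 = -4.4 dB.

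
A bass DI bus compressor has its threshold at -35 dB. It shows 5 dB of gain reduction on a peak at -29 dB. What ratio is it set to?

Input overshoot = -29 − (-35) = 6 dB.
Output overshoot = 6 − 5 = 1 dB.
Ratio = input overshoot / output overshoot = 6 / 1 = 6.

6:1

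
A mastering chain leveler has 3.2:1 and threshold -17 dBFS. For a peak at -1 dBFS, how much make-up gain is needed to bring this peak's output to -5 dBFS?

Overshoot 16 dB → 16/3.2 = 5 dB after compression, so the compressed level is -17 + 5 = -12 dBFS.
Make-up = target − compressed = -5 − (-12) = 7 dB.

7 dB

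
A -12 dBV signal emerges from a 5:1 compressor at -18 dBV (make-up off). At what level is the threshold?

Let T be the threshold. Output overshoot = (input overshoot)/R, so -18 − T = (-12 − T)/5.
5·(-18 − T) = -12 − T → 4·T = -90 − (-12) = -78.
T = -78/4 = -19.5 dBV.

-19.5 dBV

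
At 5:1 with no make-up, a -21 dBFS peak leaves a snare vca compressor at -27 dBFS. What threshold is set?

Input is 7.5 dB above T (since output overshoot × R = input overshoot: (-27 − T)·5 = -21 − T gives T = -28.5 dBFS).
Check: -28.5 + (-21 − (-28.5))/5 = -28.5 + 1.5 = -27 dBFS. ✓

-28.5 dBFS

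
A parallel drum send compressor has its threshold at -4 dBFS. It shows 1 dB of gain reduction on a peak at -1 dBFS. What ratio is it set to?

1.5:1

Input overshoot = -1 − (-4) = 3 dB.
Output overshoot = 3 − 1 = 2 dB.
Ratio = input overshoot / output overshoot = 3 / 2 = 1.5.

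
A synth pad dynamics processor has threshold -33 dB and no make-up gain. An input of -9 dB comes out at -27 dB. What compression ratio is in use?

Input overshoot = -9 − (-33) = 24 dB; output overshoot = -27 − (-33) = 6 dB.
Ratio = 24 / 6 = 4.

4:1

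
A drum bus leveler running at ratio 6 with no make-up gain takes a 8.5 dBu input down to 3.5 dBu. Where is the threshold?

Gain reduction = 8.5 − 3.5 = 5 dB; output overshoot = GR / (R − 1) = 5 / 5 = 1 dB.
Threshold = output − output overshoot = 3.5 − 1 = 2.5 dBu.

2.5 dBu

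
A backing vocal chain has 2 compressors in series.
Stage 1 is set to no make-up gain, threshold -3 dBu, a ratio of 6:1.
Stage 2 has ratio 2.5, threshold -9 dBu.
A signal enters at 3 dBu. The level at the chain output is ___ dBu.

-6.2 dBu

Stage 1: overshoot 6 dB → 6/6 = 1 dB → -2 dBu.
Stage 2: overshoot 7 dB → 7/2.5 = 2.8 dB → -6.2 dBu.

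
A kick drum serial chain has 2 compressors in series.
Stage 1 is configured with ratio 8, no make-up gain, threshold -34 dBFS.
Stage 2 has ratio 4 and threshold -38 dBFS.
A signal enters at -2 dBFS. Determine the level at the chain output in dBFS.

Stage 1: -2 dBFS is 32 dB over -34 dBFS; at 8:1 that becomes 4 dB over, giving -30 dBFS.
Stage 2: overshoot 8 dB → 8/4 = 2 dB → -36 dBFS.

-36 dBFS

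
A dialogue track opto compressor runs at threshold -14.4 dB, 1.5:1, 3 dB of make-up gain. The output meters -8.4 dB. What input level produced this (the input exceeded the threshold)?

Stripping the +3 dB make-up gives -11.4 dB at the gain stage.
The compressed level sits -11.4 − (-14.4) = 3 dB over threshold.
Before 1.5:1 compression the overshoot was 3 × 1.5 = 4.5 dB, so input = -14.4 + 4.5 = -9.9 dB.

-9.9 dB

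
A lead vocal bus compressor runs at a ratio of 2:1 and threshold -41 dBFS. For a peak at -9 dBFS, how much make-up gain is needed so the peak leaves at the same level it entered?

The peak compresses to -41 + 32/2 = -25 dBFS.
To reach -9 dBFS requires -9 − (-25) = 16 dB of make-up.

16 dB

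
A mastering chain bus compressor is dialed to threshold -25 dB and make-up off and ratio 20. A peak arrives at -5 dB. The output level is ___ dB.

-24 dB

Overshoot: -5 − (-25) = 20 dB.
20:1 compression reduces that to 20/20 = 1 dB over.
So the level is -25 + 1 = -24 dB.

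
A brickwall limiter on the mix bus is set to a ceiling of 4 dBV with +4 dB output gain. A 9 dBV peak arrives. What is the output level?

At ∞:1, everything above 4 dBV is held at the ceiling.
Output gain then adds 4 dB: 4 + 4 = 8 dBV.

8 dBV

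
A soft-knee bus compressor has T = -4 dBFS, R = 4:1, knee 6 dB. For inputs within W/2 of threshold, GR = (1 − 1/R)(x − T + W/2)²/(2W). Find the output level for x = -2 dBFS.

-3.5625 dBFS

x − T + W/2 = -2 − (-4) + 3 = 5.
GR = (1 − 1/4) × 5² / 12 = 0.75 × 25 / 12 = 1.5625 dB.
Output = -2 − 1.5625 = -3.5625 dBFS.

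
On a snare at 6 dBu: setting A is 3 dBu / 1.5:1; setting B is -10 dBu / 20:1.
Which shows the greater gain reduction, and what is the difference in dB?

B, by 14.2 dB

A: overshoot 3 dB → output overshoot 2 dB → GR 1 dB.
B: overshoot 16 dB → output overshoot 0.8 dB → GR 15.2 dB.
Difference: 14.2 dB in favour of B.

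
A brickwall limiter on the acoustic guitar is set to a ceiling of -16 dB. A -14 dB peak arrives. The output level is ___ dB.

-16 dB

The limiter clamps the peak to its -16 dB ceiling.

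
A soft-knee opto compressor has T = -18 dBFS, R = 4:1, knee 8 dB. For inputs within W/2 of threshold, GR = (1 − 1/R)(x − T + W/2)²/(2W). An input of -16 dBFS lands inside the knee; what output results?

x − T + W/2 = -16 − (-18) + 4 = 6.
GR = (1 − 1/4) × 6² / 16 = 0.75 × 36 / 16 = 1.6875 dB.
Output = -16 − 1.6875 = -17.6875 dBFS.

-17.6875 dBFS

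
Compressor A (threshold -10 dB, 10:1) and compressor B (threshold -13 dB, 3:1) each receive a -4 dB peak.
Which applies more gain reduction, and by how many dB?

A: 6 dB over, compressed to 0.6 dB over, so 5.4 dB of GR.
B: 9 dB over, compressed to 3 dB over, so 6 dB of GR.
B applies 0.6 dB more gain reduction.

B, by 0.6 dB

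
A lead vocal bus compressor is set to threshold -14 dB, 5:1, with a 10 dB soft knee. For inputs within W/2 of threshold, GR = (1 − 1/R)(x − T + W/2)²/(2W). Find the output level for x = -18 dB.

x − T + W/2 = -18 − (-14) + 5 = 1.
GR = (1 − 1/5) × 1² / 20 = 0.8 × 1 / 20 = 0.04 dB.
Output = -18 − 0.04 = -18.04 dB.

-18.04 dB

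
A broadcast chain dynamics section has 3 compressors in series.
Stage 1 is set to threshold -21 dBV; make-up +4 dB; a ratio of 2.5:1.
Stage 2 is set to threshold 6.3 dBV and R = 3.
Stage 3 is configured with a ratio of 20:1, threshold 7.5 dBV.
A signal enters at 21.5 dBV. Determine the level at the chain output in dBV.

Stage 1: overshoot 42.5 dB → 42.5/2.5 = 17 dB → -4 dBV; +4 dB make-up → 0 dBV.
Stage 2: 0 dBV is at or below the 6.3 dBV threshold — no compression; output 0 dBV.
Stage 3: below threshold (0 ≤ 7.5); passes unchanged; output 0 dBV.

0 dBV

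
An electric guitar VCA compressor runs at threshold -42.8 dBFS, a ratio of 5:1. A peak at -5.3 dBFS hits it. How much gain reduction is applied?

30 dB

-5.3 dBFS exceeds the threshold by 37.5 dB.
At 5:1, output sits 37.5/5 = 7.5 dB above threshold.
Gain reduction = 37.5 − 7.5 = 30 dB.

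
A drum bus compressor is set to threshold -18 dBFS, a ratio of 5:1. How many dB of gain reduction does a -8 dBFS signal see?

8 dB

Overshoot = -8 − (-18) = 10 dB.
A 5:1 ratio leaves 2 dB of that excess.
So the signal is attenuated by 10 − 2 = 8 dB.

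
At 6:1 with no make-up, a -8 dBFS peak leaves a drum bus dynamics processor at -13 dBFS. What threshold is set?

Input is 6 dB above T (since output overshoot × R = input overshoot: (-13 − T)·6 = -8 − T gives T = -14 dBFS).
Check: -14 + (-8 − (-14))/6 = -14 + 1 = -13 dBFS. ✓

-14 dBFS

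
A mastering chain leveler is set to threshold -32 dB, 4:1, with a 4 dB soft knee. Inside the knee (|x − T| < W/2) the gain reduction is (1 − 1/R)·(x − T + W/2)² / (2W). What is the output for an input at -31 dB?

x − T + W/2 = -31 − (-32) + 2 = 3.
GR = (1 − 1/4) × 3² / 8 = 0.75 × 9 / 8 = 0.84375 dB.
Output = -31 − 0.84375 = -31.84375 dB.

-31.84375 dB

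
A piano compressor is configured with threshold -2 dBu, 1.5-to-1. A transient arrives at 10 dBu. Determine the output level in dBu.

The input is 12 dB above the -2 dBu threshold.
1.5:1 compression reduces that to 12/1.5 = 8 dB over.
That puts the output at 6 dBu.

6 dBu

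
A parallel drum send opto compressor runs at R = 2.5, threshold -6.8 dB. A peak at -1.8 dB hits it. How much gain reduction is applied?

The signal is 5 dB above threshold.
At 2.5:1, output sits 5/2.5 = 2 dB above threshold.
GR = overshoot in − overshoot out = 5 − 2 = 3 dB.

3 dB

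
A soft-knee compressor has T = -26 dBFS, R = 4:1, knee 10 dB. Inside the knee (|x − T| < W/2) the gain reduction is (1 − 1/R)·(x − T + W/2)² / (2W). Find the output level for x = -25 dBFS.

-26.35 dBFS

x − T + W/2 = -25 − (-26) + 5 = 6.
GR = (1 − 1/4) × 6² / 20 = 0.75 × 36 / 20 = 1.35 dB.
Output = -25 − 1.35 = -26.35 dBFS.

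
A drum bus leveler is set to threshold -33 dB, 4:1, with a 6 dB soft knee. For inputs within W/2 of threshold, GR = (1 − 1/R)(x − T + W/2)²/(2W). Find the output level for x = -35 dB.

x − T + W/2 = -35 − (-33) + 3 = 1.
GR = (1 − 1/4) × 1² / 12 = 0.75 × 1 / 12 = 0.0625 dB.
Output = -35 − 0.0625 = -35.0625 dB.

-35.0625 dB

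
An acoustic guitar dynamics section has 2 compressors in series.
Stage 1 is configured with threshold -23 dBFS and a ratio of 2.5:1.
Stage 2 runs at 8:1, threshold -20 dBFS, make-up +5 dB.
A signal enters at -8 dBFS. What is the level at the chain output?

-14.625 dBFS

Stage 1: 15 dB above -23 dBFS, reduced 2.5:1 to 6 dB above → -17 dBFS.
Stage 2: -17 dBFS is 3 dB over -20 dBFS; at 8:1 that becomes 0.375 dB over, giving -19.625 dBFS; +5 dB make-up → -14.625 dBFS.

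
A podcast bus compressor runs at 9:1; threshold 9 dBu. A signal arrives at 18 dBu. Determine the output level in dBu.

10 dBu

18 dBu sits 9 dB over threshold.
The 9 dB excess becomes 1 dB after 9:1 reduction.
That puts the output at 10 dBu.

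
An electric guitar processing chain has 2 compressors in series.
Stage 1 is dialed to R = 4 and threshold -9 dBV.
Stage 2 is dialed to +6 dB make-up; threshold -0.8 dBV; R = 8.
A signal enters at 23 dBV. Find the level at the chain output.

5 dBV

Stage 1: 32 dB above -9 dBV, reduced 4:1 to 8 dB above → -1 dBV.
Stage 2: -1 dBV is at or below the -0.8 dBV threshold — no compression; make-up brings it to 5 dBV.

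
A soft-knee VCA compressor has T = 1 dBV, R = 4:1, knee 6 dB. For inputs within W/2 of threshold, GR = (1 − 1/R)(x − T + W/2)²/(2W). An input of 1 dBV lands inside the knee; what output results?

0.4375 dBV

x − T + W/2 = 1 − 1 + 3 = 3.
GR = (1 − 1/4) × 3² / 12 = 0.75 × 9 / 12 = 0.5625 dB.
Output = 1 − 0.5625 = 0.4375 dBV.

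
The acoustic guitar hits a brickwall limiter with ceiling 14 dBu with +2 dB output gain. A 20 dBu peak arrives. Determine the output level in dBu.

A brickwall limiter is an ∞:1 compressor: any input above the ceiling is clamped to 14 dBu.
Output gain then adds 2 dB: 14 + 2 = 16 dBu.

16 dBu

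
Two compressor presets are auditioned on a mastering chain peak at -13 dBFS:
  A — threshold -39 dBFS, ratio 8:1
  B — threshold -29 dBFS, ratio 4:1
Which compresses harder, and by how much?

A, by 10.75 dB

A: GR = 26 − 26/8 = 22.75 dB.
B: GR = 16 − 16/4 = 12 dB.
Difference: 10.75 dB in favour of A.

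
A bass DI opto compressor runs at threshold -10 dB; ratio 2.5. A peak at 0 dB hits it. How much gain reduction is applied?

The signal is 10 dB above threshold.
At 2.5:1, output sits 10/2.5 = 4 dB above threshold.
GR = overshoot in − overshoot out = 10 − 4 = 6 dB.

6 dB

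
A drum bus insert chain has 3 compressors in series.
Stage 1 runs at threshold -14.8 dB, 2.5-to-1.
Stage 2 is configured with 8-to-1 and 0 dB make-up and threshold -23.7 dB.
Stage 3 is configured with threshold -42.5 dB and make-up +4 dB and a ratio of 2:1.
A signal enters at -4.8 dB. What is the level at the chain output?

-28.29375 dB

Stage 1: -4.8 dB is 10 dB over -14.8 dB; at 2.5:1 that becomes 4 dB over, giving -10.8 dB.
Stage 2: -10.8 dB is 12.9 dB over -23.7 dB; at 8:1 that becomes 1.6125 dB over, giving -22.0875 dB.
Stage 3: overshoot 20.4125 dB → 20.4125/2 = 10.20625 dB → -32.29375 dB; +4 dB make-up → -28.29375 dB.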